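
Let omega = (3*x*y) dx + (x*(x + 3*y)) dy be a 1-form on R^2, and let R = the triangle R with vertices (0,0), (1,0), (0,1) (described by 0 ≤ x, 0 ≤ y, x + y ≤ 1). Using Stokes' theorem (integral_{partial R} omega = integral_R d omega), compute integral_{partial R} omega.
integral_(partial R) omega = 1/3

Stokes: integral_partial_R omega = integral_R d omega with d omega = (∂Q/∂x - ∂P/∂y) dx ∧ dy.
  ∂Q/∂x = 2*x + 3*y
  ∂P/∂y = 3*x
  integrand = ∂Q/∂x - ∂P/∂y = -x + 3*y.
Integrating over R: integral_0^1 integral_0^{1-x} (-x + 3*y) dy dx = 1/3.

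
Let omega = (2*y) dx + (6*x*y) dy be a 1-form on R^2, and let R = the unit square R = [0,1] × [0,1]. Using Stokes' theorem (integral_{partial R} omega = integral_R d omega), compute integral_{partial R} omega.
integral_(partial R) omega = 1

Stokes: integral_partial_R omega = integral_R d omega with d omega = (∂Q/∂x - ∂P/∂y) dx ∧ dy.
  ∂Q/∂x = 6*y
  ∂P/∂y = 2
  integrand = ∂Q/∂x - ∂P/∂y = 6*y - 2.
Integrating over R: integral_0^1 integral_0^1 (6*y - 2) dx dy = 1.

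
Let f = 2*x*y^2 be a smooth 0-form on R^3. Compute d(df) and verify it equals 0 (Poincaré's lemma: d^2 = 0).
d(df) = 0

Step 1: df = sum_i (∂f/∂x_i) dx_i = (2*y^2) dx + (4*x*y) dy + (0) dz.
Step 2: Apply d again. Using the 1-form formula, the coefficient of dx ∧ dy in d(df) is ∂^2 f/∂x ∂y - ∂^2 f/∂y ∂x = (4*y) - (4*y) = 0 (equality of mixed partials for smooth f).
Similarly for dx ∧ dz and dy ∧ dz — all coefficients vanish. So d(df) = 0.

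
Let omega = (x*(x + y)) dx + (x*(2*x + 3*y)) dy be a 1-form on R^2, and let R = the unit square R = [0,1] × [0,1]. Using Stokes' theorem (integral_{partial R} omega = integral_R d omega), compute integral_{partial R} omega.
integral_(partial R) omega = 3

Stokes: integral_partial_R omega = integral_R d omega with d omega = (∂Q/∂x - ∂P/∂y) dx ∧ dy.
  ∂Q/∂x = 4*x + 3*y
  ∂P/∂y = x
  integrand = ∂Q/∂x - ∂P/∂y = 3*x + 3*y.
Integrating over R: integral_0^1 integral_0^1 (3*x + 3*y) dx dy = 3.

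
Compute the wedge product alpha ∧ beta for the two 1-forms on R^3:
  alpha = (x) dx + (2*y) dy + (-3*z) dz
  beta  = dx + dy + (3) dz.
alpha ∧ beta = (x - 2*y) dx ∧ dy + (3*x + 3*z) dx ∧ dz + (6*y + 3*z) dy ∧ dz

Distribute the wedge, using dx_i ∧ dx_j = -dx_j ∧ dx_i and dx_i ∧ dx_i = 0. For each pair (i, j) with i < j, the coefficient of dx_i ∧ dx_j in alpha ∧ beta is (alpha_i * beta_j - alpha_j * beta_i). Collecting: alpha ∧ beta = (x - 2*y) dx ∧ dy + (3*x + 3*z) dx ∧ dz + (6*y + 3*z) dy ∧ dz.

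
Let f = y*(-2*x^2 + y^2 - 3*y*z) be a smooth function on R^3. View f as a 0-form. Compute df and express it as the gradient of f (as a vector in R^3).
df = (-4*x*y) dx + (-2*x^2 + 3*y^2 - 6*y*z) dy + (-3*y^2) dz; grad f = (-4*x*y, -2*x^2 + 3*y^2 - 6*y*z, -3*y^2)

For a 0-form f, d f = (∂f/∂x) dx + (∂f/∂y) dy + (∂f/∂z) dz. The components of the vector representation are exactly the entries of grad f in Cartesian coordinates:
  ∂f/∂x = -4*x*y
  ∂f/∂y = -2*x^2 + 3*y^2 - 6*y*z
  ∂f/∂z = -3*y^2.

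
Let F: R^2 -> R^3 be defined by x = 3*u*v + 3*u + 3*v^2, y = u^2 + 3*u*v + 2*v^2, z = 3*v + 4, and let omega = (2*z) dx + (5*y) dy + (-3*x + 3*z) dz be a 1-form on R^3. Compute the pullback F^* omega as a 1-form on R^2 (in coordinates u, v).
F^* omega = (10*u^3 + 45*u^2*v + 65*u*v^2 + 30*v^3 + 18*v^2 + 42*v + 24) du + (15*u^3 + 65*u^2*v + 90*u*v^2 - 9*u*v - 3*u + 40*v^3 + 9*v^2 + 75*v + 36) dv

Using F^*(f dg) = (f ∘ F) d(g ∘ F), substitute each coordinate x_i by F_i(u, v) in f_i, and replace dx_i by d F_i = (∂F_i/∂u) du + (∂F_i/∂v) dv.
  For the x component: f_1(F) = 6*v + 8; d F_1 = (3*v + 3) du + (3*u + 6*v) dv
  For the y component: f_2(F) = 5*u^2 + 15*u*v + 10*v^2; d F_2 = (2*u + 3*v) du + (3*u + 4*v) dv
  For the z component: f_3(F) = -9*u*v - 9*u - 9*v^2 + 9*v + 12; d F_3 = (0) du + (3) dv
Combining and collecting du, dv coefficients:
  coeff of du: 10*u^3 + 45*u^2*v + 65*u*v^2 + 30*v^3 + 18*v^2 + 42*v + 24
  coeff of dv: 15*u^3 + 65*u^2*v + 90*u*v^2 - 9*u*v - 3*u + 40*v^3 + 9*v^2 + 75*v + 36
F^* omega = (10*u^3 + 45*u^2*v + 65*u*v^2 + 30*v^3 + 18*v^2 + 42*v + 24) du + (15*u^3 + 65*u^2*v + 90*u*v^2 - 9*u*v - 3*u + 40*v^3 + 9*v^2 + 75*v + 36) dv.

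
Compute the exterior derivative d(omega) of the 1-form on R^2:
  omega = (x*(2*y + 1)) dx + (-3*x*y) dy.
d(omega) = (-2*x - 3*y) dx ∧ dy

For a 1-form omega = sum_i f_i dx_i, the exterior derivative is
  d(omega) = sum_{i < j} (∂f_j/∂x_i - ∂f_i/∂x_j) dx_i ∧ dx_j.
  coefficient of dx ∧ dy: ∂f_2/∂x - ∂f_1/∂y = ∂(-3*x*y)/∂x - ∂(x*(2*y + 1))/∂y = -2*x - 3*y
Assembling: d(omega) = (-2*x - 3*y) dx ∧ dy.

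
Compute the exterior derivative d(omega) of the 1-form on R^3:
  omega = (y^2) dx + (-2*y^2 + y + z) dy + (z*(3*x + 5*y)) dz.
d(omega) = (-2*y) dx ∧ dy + (3*z) dx ∧ dz + (5*z - 1) dy ∧ dz

For a 1-form omega = sum_i f_i dx_i, the exterior derivative is
  d(omega) = sum_{i < j} (∂f_j/∂x_i - ∂f_i/∂x_j) dx_i ∧ dx_j.
  coefficient of dx ∧ dy: ∂f_2/∂x - ∂f_1/∂y = ∂(-2*y^2 + y + z)/∂x - ∂(y^2)/∂y = -2*y
  coefficient of dx ∧ dz: ∂f_3/∂x - ∂f_1/∂z = ∂(z*(3*x + 5*y))/∂x - ∂(y^2)/∂z = 3*z
  coefficient of dy ∧ dz: ∂f_3/∂y - ∂f_2/∂z = ∂(z*(3*x + 5*y))/∂y - ∂(-2*y^2 + y + z)/∂z = 5*z - 1
Assembling: d(omega) = (-2*y) dx ∧ dy + (3*z) dx ∧ dz + (5*z - 1) dy ∧ dz.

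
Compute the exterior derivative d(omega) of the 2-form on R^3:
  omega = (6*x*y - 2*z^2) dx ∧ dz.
d(omega) = (-6*x) dx ∧ dy ∧ dz

For a 2-form omega = sum_{i<j} g_{ij} dx_i ∧ dx_j, the exterior derivative is
  d(omega) = sum_{i<j} d(g_{ij}) ∧ dx_i ∧ dx_j = sum_{i<j, k} (∂g_{ij}/∂x_k) dx_k ∧ dx_i ∧ dx_j.
Expand each term, using dx_k ∧ dx_i ∧ dx_j = sgn(permutation) dx_{(a)} ∧ dx_{(b)} ∧ dx_{(c)} with (a < b < c) sorted:
  d(6*x*y - 2*z^2) includes (∂/∂y)(6*x*y - 2*z^2) dy = (6*x) dy, which multiplied by dx ∧ dz gives (-6*x) dx ∧ dy ∧ dz
Collecting like 3-forms: d(omega) = (-6*x) dx ∧ dy ∧ dz.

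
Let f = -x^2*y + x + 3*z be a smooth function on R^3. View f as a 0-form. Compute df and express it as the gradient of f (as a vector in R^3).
df = (-2*x*y + 1) dx + (-x^2) dy + (3) dz; grad f = (-2*x*y + 1, -x^2, 3)

For a 0-form f, d f = (∂f/∂x) dx + (∂f/∂y) dy + (∂f/∂z) dz. The components of the vector representation are exactly the entries of grad f in Cartesian coordinates:
  ∂f/∂x = -2*x*y + 1
  ∂f/∂y = -x^2
  ∂f/∂z = 3.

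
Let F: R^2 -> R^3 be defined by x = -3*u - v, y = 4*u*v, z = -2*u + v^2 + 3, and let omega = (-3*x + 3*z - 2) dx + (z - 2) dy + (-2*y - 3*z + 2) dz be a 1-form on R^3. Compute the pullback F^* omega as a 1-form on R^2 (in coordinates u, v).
F^* omega = (8*u*v - 21*u + 4*v^3 - 3*v^2 - 5*v - 7) du + (-8*u^2 - 12*u*v^2 + 12*u*v + u - 6*v^3 - 3*v^2 - 17*v - 7) dv

Using F^*(f dg) = (f ∘ F) d(g ∘ F), substitute each coordinate x_i by F_i(u, v) in f_i, and replace dx_i by d F_i = (∂F_i/∂u) du + (∂F_i/∂v) dv.
  For the x component: f_1(F) = 3*u + 3*v^2 + 3*v + 7; d F_1 = (-3) du + (-1) dv
  For the y component: f_2(F) = -2*u + v^2 + 1; d F_2 = (4*v) du + (4*u) dv
  For the z component: f_3(F) = -8*u*v + 6*u - 3*v^2 - 7; d F_3 = (-2) du + (2*v) dv
Combining and collecting du, dv coefficients:
  coeff of du: 8*u*v - 21*u + 4*v^3 - 3*v^2 - 5*v - 7
  coeff of dv: -8*u^2 - 12*u*v^2 + 12*u*v + u - 6*v^3 - 3*v^2 - 17*v - 7
F^* omega = (8*u*v - 21*u + 4*v^3 - 3*v^2 - 5*v - 7) du + (-8*u^2 - 12*u*v^2 + 12*u*v + u - 6*v^3 - 3*v^2 - 17*v - 7) dv.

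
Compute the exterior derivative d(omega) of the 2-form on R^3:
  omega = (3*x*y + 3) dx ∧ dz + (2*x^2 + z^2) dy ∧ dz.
d(omega) = (x) dx ∧ dy ∧ dz

For a 2-form omega = sum_{i<j} g_{ij} dx_i ∧ dx_j, the exterior derivative is
  d(omega) = sum_{i<j} d(g_{ij}) ∧ dx_i ∧ dx_j = sum_{i<j, k} (∂g_{ij}/∂x_k) dx_k ∧ dx_i ∧ dx_j.
Expand each term, using dx_k ∧ dx_i ∧ dx_j = sgn(permutation) dx_{(a)} ∧ dx_{(b)} ∧ dx_{(c)} with (a < b < c) sorted:
  d(3*x*y + 3) includes (∂/∂y)(3*x*y + 3) dy = (3*x) dy, which multiplied by dx ∧ dz gives (-3*x) dx ∧ dy ∧ dz
  d(2*x^2 + z^2) includes (∂/∂x)(2*x^2 + z^2) dx = (4*x) dx, which multiplied by dy ∧ dz gives (4*x) dx ∧ dy ∧ dz
Collecting like 3-forms: d(omega) = (x) dx ∧ dy ∧ dz.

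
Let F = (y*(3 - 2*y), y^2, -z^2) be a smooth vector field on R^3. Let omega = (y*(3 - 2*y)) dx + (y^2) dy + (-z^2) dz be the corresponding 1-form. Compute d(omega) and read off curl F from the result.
d(omega) = (0) dy ∧ dz + (0) dz ∧ dx + (4*y - 3) dx ∧ dy; curl F = (0, 0, 4*y - 3)

d omega = sum_{i<j} (∂f_j/∂x_i - ∂f_i/∂x_j) dx_i ∧ dx_j. Under the identification (dy ∧ dz, dz ∧ dx, dx ∧ dy) ↔ (e_x, e_y, e_z), the coefficients are exactly the components of curl F. Compute:
  ∂R/∂y - ∂Q/∂z = (0) - (0) = 0
  ∂P/∂z - ∂R/∂x = (0) - (0) = 0
  ∂Q/∂x - ∂P/∂y = (0) - (3 - 4*y) = 4*y - 3.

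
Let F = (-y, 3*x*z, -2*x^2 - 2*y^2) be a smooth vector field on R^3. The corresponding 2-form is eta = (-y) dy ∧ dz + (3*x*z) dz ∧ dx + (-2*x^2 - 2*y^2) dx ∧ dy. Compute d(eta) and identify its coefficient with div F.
d(eta) = (0) dx ∧ dy ∧ dz; div F = 0

For a 2-form in R^3 of the form above, applying d gives a 3-form with coefficient ∂P/∂x + ∂Q/∂y + ∂R/∂z:
  ∂P/∂x = 0
  ∂Q/∂y = 0
  ∂R/∂z = 0
Sum = 0, which is exactly div F.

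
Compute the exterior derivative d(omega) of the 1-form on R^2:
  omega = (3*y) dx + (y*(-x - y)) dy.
d(omega) = (-y - 3) dx ∧ dy

For a 1-form omega = sum_i f_i dx_i, the exterior derivative is
  d(omega) = sum_{i < j} (∂f_j/∂x_i - ∂f_i/∂x_j) dx_i ∧ dx_j.
  coefficient of dx ∧ dy: ∂f_2/∂x - ∂f_1/∂y = ∂(y*(-x - y))/∂x - ∂(3*y)/∂y = -y - 3
Assembling: d(omega) = (-y - 3) dx ∧ dy.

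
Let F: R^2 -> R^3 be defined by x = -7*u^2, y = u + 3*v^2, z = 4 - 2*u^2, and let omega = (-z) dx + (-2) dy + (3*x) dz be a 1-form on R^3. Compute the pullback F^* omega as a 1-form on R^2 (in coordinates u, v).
F^* omega = (56*u^3 + 56*u - 2) du + (-12*v) dv

Using F^*(f dg) = (f ∘ F) d(g ∘ F), substitute each coordinate x_i by F_i(u, v) in f_i, and replace dx_i by d F_i = (∂F_i/∂u) du + (∂F_i/∂v) dv.
  For the x component: f_1(F) = 2*u^2 - 4; d F_1 = (-14*u) du + (0) dv
  For the y component: f_2(F) = -2; d F_2 = (1) du + (6*v) dv
  For the z component: f_3(F) = -21*u^2; d F_3 = (-4*u) du + (0) dv
Combining and collecting du, dv coefficients:
  coeff of du: 56*u^3 + 56*u - 2
  coeff of dv: -12*v
F^* omega = (56*u^3 + 56*u - 2) du + (-12*v) dv.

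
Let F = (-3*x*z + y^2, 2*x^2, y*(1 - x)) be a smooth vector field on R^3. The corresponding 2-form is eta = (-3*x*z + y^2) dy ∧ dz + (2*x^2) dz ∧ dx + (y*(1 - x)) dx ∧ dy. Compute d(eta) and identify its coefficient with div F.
d(eta) = (-3*z) dx ∧ dy ∧ dz; div F = -3*z

For a 2-form in R^3 of the form above, applying d gives a 3-form with coefficient ∂P/∂x + ∂Q/∂y + ∂R/∂z:
  ∂P/∂x = -3*z
  ∂Q/∂y = 0
  ∂R/∂z = 0
Sum = -3*z, which is exactly div F.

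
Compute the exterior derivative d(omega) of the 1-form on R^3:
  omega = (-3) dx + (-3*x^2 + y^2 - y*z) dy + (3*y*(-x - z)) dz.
d(omega) = (-6*x) dx ∧ dy + (-3*y) dx ∧ dz + (-3*x + y - 3*z) dy ∧ dz

For a 1-form omega = sum_i f_i dx_i, the exterior derivative is
  d(omega) = sum_{i < j} (∂f_j/∂x_i - ∂f_i/∂x_j) dx_i ∧ dx_j.
  coefficient of dx ∧ dy: ∂f_2/∂x - ∂f_1/∂y = ∂(-3*x^2 + y^2 - y*z)/∂x - ∂(-3)/∂y = -6*x
  coefficient of dx ∧ dz: ∂f_3/∂x - ∂f_1/∂z = ∂(3*y*(-x - z))/∂x - ∂(-3)/∂z = -3*y
  coefficient of dy ∧ dz: ∂f_3/∂y - ∂f_2/∂z = ∂(3*y*(-x - z))/∂y - ∂(-3*x^2 + y^2 - y*z)/∂z = -3*x + y - 3*z
Assembling: d(omega) = (-6*x) dx ∧ dy + (-3*y) dx ∧ dz + (-3*x + y - 3*z) dy ∧ dz.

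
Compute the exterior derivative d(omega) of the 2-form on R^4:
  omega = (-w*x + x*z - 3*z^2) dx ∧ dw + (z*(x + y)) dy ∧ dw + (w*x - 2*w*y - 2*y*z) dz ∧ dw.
d(omega) = (w - x + 6*z) dx ∧ dz ∧ dw + (z) dx ∧ dy ∧ dw + (-2*w - x - y - 2*z) dy ∧ dz ∧ dw

For a 2-form omega = sum_{i<j} g_{ij} dx_i ∧ dx_j, the exterior derivative is
  d(omega) = sum_{i<j} d(g_{ij}) ∧ dx_i ∧ dx_j = sum_{i<j, k} (∂g_{ij}/∂x_k) dx_k ∧ dx_i ∧ dx_j.
Expand each term, using dx_k ∧ dx_i ∧ dx_j = sgn(permutation) dx_{(a)} ∧ dx_{(b)} ∧ dx_{(c)} with (a < b < c) sorted:
  d(-w*x + x*z - 3*z^2) includes (∂/∂z)(-w*x + x*z - 3*z^2) dz = (x - 6*z) dz, which multiplied by dx ∧ dw gives (-x + 6*z) dx ∧ dz ∧ dw
  d(z*(x + y)) includes (∂/∂x)(z*(x + y)) dx = (z) dx, which multiplied by dy ∧ dw gives (z) dx ∧ dy ∧ dw
  d(z*(x + y)) includes (∂/∂z)(z*(x + y)) dz = (x + y) dz, which multiplied by dy ∧ dw gives (-x - y) dy ∧ dz ∧ dw
  d(w*x - 2*w*y - 2*y*z) includes (∂/∂x)(w*x - 2*w*y - 2*y*z) dx = (w) dx, which multiplied by dz ∧ dw gives (w) dx ∧ dz ∧ dw
  d(w*x - 2*w*y - 2*y*z) includes (∂/∂y)(w*x - 2*w*y - 2*y*z) dy = (-2*w - 2*z) dy, which multiplied by dz ∧ dw gives (-2*w - 2*z) dy ∧ dz ∧ dw
Collecting like 3-forms: d(omega) = (w - x + 6*z) dx ∧ dz ∧ dw + (z) dx ∧ dy ∧ dw + (-2*w - x - y - 2*z) dy ∧ dz ∧ dw.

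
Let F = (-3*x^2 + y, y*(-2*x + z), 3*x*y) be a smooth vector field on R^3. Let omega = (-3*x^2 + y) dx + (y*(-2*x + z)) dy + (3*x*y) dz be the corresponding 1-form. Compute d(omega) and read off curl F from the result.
d(omega) = (3*x - y) dy ∧ dz + (-3*y) dz ∧ dx + (-2*y - 1) dx ∧ dy; curl F = (3*x - y, -3*y, -2*y - 1)

d omega = sum_{i<j} (∂f_j/∂x_i - ∂f_i/∂x_j) dx_i ∧ dx_j. Under the identification (dy ∧ dz, dz ∧ dx, dx ∧ dy) ↔ (e_x, e_y, e_z), the coefficients are exactly the components of curl F. Compute:
  ∂R/∂y - ∂Q/∂z = (3*x) - (y) = 3*x - y
  ∂P/∂z - ∂R/∂x = (0) - (3*y) = -3*y
  ∂Q/∂x - ∂P/∂y = (-2*y) - (1) = -2*y - 1.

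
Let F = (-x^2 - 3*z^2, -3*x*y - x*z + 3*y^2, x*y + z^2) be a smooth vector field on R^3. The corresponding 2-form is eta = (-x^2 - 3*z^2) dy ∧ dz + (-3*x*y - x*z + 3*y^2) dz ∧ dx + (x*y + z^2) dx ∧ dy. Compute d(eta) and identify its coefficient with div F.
d(eta) = (-5*x + 6*y + 2*z) dx ∧ dy ∧ dz; div F = -5*x + 6*y + 2*z

For a 2-form in R^3 of the form above, applying d gives a 3-form with coefficient ∂P/∂x + ∂Q/∂y + ∂R/∂z:
  ∂P/∂x = -2*x
  ∂Q/∂y = -3*x + 6*y
  ∂R/∂z = 2*z
Sum = -5*x + 6*y + 2*z, which is exactly div F.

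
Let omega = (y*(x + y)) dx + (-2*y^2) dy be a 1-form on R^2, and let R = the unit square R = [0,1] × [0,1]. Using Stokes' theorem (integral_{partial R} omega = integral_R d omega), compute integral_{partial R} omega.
integral_(partial R) omega = -3/2

Stokes: integral_partial_R omega = integral_R d omega with d omega = (∂Q/∂x - ∂P/∂y) dx ∧ dy.
  ∂Q/∂x = 0
  ∂P/∂y = x + 2*y
  integrand = ∂Q/∂x - ∂P/∂y = -x - 2*y.
Integrating over R: integral_0^1 integral_0^1 (-x - 2*y) dx dy = -3/2.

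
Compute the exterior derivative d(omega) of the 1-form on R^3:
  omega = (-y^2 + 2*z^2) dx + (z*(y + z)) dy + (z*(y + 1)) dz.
d(omega) = (2*y) dx ∧ dy + (-4*z) dx ∧ dz + (-y - z) dy ∧ dz

For a 1-form omega = sum_i f_i dx_i, the exterior derivative is
  d(omega) = sum_{i < j} (∂f_j/∂x_i - ∂f_i/∂x_j) dx_i ∧ dx_j.
  coefficient of dx ∧ dy: ∂f_2/∂x - ∂f_1/∂y = ∂(z*(y + z))/∂x - ∂(-y^2 + 2*z^2)/∂y = 2*y
  coefficient of dx ∧ dz: ∂f_3/∂x - ∂f_1/∂z = ∂(z*(y + 1))/∂x - ∂(-y^2 + 2*z^2)/∂z = -4*z
  coefficient of dy ∧ dz: ∂f_3/∂y - ∂f_2/∂z = ∂(z*(y + 1))/∂y - ∂(z*(y + z))/∂z = -y - z
Assembling: d(omega) = (2*y) dx ∧ dy + (-4*z) dx ∧ dz + (-y - z) dy ∧ dz.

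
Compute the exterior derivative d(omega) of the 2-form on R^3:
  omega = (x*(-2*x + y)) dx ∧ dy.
d(omega) = 0

For a 2-form omega = sum_{i<j} g_{ij} dx_i ∧ dx_j, the exterior derivative is
  d(omega) = sum_{i<j} d(g_{ij}) ∧ dx_i ∧ dx_j = sum_{i<j, k} (∂g_{ij}/∂x_k) dx_k ∧ dx_i ∧ dx_j.
Expand each term, using dx_k ∧ dx_i ∧ dx_j = sgn(permutation) dx_{(a)} ∧ dx_{(b)} ∧ dx_{(c)} with (a < b < c) sorted:

Collecting like 3-forms: d(omega) = 0.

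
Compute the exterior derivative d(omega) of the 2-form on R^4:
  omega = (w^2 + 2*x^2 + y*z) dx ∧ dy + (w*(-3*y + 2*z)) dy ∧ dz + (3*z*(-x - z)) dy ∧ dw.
d(omega) = (y) dx ∧ dy ∧ dz + (2*w - 3*z) dx ∧ dy ∧ dw + (3*x - 3*y + 8*z) dy ∧ dz ∧ dw

For a 2-form omega = sum_{i<j} g_{ij} dx_i ∧ dx_j, the exterior derivative is
  d(omega) = sum_{i<j} d(g_{ij}) ∧ dx_i ∧ dx_j = sum_{i<j, k} (∂g_{ij}/∂x_k) dx_k ∧ dx_i ∧ dx_j.
Expand each term, using dx_k ∧ dx_i ∧ dx_j = sgn(permutation) dx_{(a)} ∧ dx_{(b)} ∧ dx_{(c)} with (a < b < c) sorted:
  d(w^2 + 2*x^2 + y*z) includes (∂/∂z)(w^2 + 2*x^2 + y*z) dz = (y) dz, which multiplied by dx ∧ dy gives (y) dx ∧ dy ∧ dz
  d(w^2 + 2*x^2 + y*z) includes (∂/∂w)(w^2 + 2*x^2 + y*z) dw = (2*w) dw, which multiplied by dx ∧ dy gives (2*w) dx ∧ dy ∧ dw
  d(w*(-3*y + 2*z)) includes (∂/∂w)(w*(-3*y + 2*z)) dw = (-3*y + 2*z) dw, which multiplied by dy ∧ dz gives (-3*y + 2*z) dy ∧ dz ∧ dw
  d(3*z*(-x - z)) includes (∂/∂x)(3*z*(-x - z)) dx = (-3*z) dx, which multiplied by dy ∧ dw gives (-3*z) dx ∧ dy ∧ dw
  d(3*z*(-x - z)) includes (∂/∂z)(3*z*(-x - z)) dz = (-3*x - 6*z) dz, which multiplied by dy ∧ dw gives (3*x + 6*z) dy ∧ dz ∧ dw
Collecting like 3-forms: d(omega) = (y) dx ∧ dy ∧ dz + (2*w - 3*z) dx ∧ dy ∧ dw + (3*x - 3*y + 8*z) dy ∧ dz ∧ dw.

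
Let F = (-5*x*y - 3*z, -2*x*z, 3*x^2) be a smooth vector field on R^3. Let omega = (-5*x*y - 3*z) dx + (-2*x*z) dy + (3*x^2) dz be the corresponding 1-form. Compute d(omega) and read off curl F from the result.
d(omega) = (2*x) dy ∧ dz + (-6*x - 3) dz ∧ dx + (5*x - 2*z) dx ∧ dy; curl F = (2*x, -6*x - 3, 5*x - 2*z)

d omega = sum_{i<j} (∂f_j/∂x_i - ∂f_i/∂x_j) dx_i ∧ dx_j. Under the identification (dy ∧ dz, dz ∧ dx, dx ∧ dy) ↔ (e_x, e_y, e_z), the coefficients are exactly the components of curl F. Compute:
  ∂R/∂y - ∂Q/∂z = (0) - (-2*x) = 2*x
  ∂P/∂z - ∂R/∂x = (-3) - (6*x) = -6*x - 3
  ∂Q/∂x - ∂P/∂y = (-2*z) - (-5*x) = 5*x - 2*z.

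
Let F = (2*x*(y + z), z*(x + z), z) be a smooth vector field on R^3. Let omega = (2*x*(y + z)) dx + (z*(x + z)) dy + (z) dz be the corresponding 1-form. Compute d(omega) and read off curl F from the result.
d(omega) = (-x - 2*z) dy ∧ dz + (2*x) dz ∧ dx + (-2*x + z) dx ∧ dy; curl F = (-x - 2*z, 2*x, -2*x + z)

d omega = sum_{i<j} (∂f_j/∂x_i - ∂f_i/∂x_j) dx_i ∧ dx_j. Under the identification (dy ∧ dz, dz ∧ dx, dx ∧ dy) ↔ (e_x, e_y, e_z), the coefficients are exactly the components of curl F. Compute:
  ∂R/∂y - ∂Q/∂z = (0) - (x + 2*z) = -x - 2*z
  ∂P/∂z - ∂R/∂x = (2*x) - (0) = 2*x
  ∂Q/∂x - ∂P/∂y = (z) - (2*x) = -2*x + z.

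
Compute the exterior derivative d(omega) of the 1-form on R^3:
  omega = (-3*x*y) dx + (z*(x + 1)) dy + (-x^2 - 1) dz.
d(omega) = (3*x + z) dx ∧ dy + (-2*x) dx ∧ dz + (-x - 1) dy ∧ dz

For a 1-form omega = sum_i f_i dx_i, the exterior derivative is
  d(omega) = sum_{i < j} (∂f_j/∂x_i - ∂f_i/∂x_j) dx_i ∧ dx_j.
  coefficient of dx ∧ dy: ∂f_2/∂x - ∂f_1/∂y = ∂(z*(x + 1))/∂x - ∂(-3*x*y)/∂y = 3*x + z
  coefficient of dx ∧ dz: ∂f_3/∂x - ∂f_1/∂z = ∂(-x^2 - 1)/∂x - ∂(-3*x*y)/∂z = -2*x
  coefficient of dy ∧ dz: ∂f_3/∂y - ∂f_2/∂z = ∂(-x^2 - 1)/∂y - ∂(z*(x + 1))/∂z = -x - 1
Assembling: d(omega) = (3*x + z) dx ∧ dy + (-2*x) dx ∧ dz + (-x - 1) dy ∧ dz.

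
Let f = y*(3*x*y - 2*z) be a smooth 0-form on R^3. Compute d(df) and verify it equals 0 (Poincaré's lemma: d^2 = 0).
d(df) = 0

Step 1: df = sum_i (∂f/∂x_i) dx_i = (3*y^2) dx + (6*x*y - 2*z) dy + (-2*y) dz.
Step 2: Apply d again. Using the 1-form formula, the coefficient of dx ∧ dy in d(df) is ∂^2 f/∂x ∂y - ∂^2 f/∂y ∂x = (6*y) - (6*y) = 0 (equality of mixed partials for smooth f).
Similarly for dx ∧ dz and dy ∧ dz — all coefficients vanish. So d(df) = 0.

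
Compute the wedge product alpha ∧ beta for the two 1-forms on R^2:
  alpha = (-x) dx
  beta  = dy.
alpha ∧ beta = (-x) dx ∧ dy

Distribute the wedge, using dx_i ∧ dx_j = -dx_j ∧ dx_i and dx_i ∧ dx_i = 0. For each pair (i, j) with i < j, the coefficient of dx_i ∧ dx_j in alpha ∧ beta is (alpha_i * beta_j - alpha_j * beta_i). Collecting: alpha ∧ beta = (-x) dx ∧ dy.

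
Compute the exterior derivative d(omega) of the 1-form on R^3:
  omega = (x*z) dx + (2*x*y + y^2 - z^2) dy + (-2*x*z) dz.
d(omega) = (2*y) dx ∧ dy + (-x - 2*z) dx ∧ dz + (2*z) dy ∧ dz

For a 1-form omega = sum_i f_i dx_i, the exterior derivative is
  d(omega) = sum_{i < j} (∂f_j/∂x_i - ∂f_i/∂x_j) dx_i ∧ dx_j.
  coefficient of dx ∧ dy: ∂f_2/∂x - ∂f_1/∂y = ∂(2*x*y + y^2 - z^2)/∂x - ∂(x*z)/∂y = 2*y
  coefficient of dx ∧ dz: ∂f_3/∂x - ∂f_1/∂z = ∂(-2*x*z)/∂x - ∂(x*z)/∂z = -x - 2*z
  coefficient of dy ∧ dz: ∂f_3/∂y - ∂f_2/∂z = ∂(-2*x*z)/∂y - ∂(2*x*y + y^2 - z^2)/∂z = 2*z
Assembling: d(omega) = (2*y) dx ∧ dy + (-x - 2*z) dx ∧ dz + (2*z) dy ∧ dz.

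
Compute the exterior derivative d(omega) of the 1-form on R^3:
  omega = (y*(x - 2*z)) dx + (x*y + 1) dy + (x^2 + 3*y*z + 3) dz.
d(omega) = (-x + y + 2*z) dx ∧ dy + (2*x + 2*y) dx ∧ dz + (3*z) dy ∧ dz

For a 1-form omega = sum_i f_i dx_i, the exterior derivative is
  d(omega) = sum_{i < j} (∂f_j/∂x_i - ∂f_i/∂x_j) dx_i ∧ dx_j.
  coefficient of dx ∧ dy: ∂f_2/∂x - ∂f_1/∂y = ∂(x*y + 1)/∂x - ∂(y*(x - 2*z))/∂y = -x + y + 2*z
  coefficient of dx ∧ dz: ∂f_3/∂x - ∂f_1/∂z = ∂(x^2 + 3*y*z + 3)/∂x - ∂(y*(x - 2*z))/∂z = 2*x + 2*y
  coefficient of dy ∧ dz: ∂f_3/∂y - ∂f_2/∂z = ∂(x^2 + 3*y*z + 3)/∂y - ∂(x*y + 1)/∂z = 3*z
Assembling: d(omega) = (-x + y + 2*z) dx ∧ dy + (2*x + 2*y) dx ∧ dz + (3*z) dy ∧ dz.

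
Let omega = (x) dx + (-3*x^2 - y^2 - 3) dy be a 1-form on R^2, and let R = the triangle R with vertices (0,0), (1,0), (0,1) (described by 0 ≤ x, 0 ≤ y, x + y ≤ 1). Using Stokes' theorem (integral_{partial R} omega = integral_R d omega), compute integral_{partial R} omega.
integral_(partial R) omega = -1

Stokes: integral_partial_R omega = integral_R d omega with d omega = (∂Q/∂x - ∂P/∂y) dx ∧ dy.
  ∂Q/∂x = -6*x
  ∂P/∂y = 0
  integrand = ∂Q/∂x - ∂P/∂y = -6*x.
Integrating over R: integral_0^1 integral_0^{1-x} (-6*x) dy dx = -1.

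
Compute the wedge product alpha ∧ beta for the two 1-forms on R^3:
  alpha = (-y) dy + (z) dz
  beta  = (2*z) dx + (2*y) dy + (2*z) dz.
alpha ∧ beta = (2*y*z) dx ∧ dy + (-4*y*z) dy ∧ dz + (-2*z^2) dx ∧ dz

Distribute the wedge, using dx_i ∧ dx_j = -dx_j ∧ dx_i and dx_i ∧ dx_i = 0. For each pair (i, j) with i < j, the coefficient of dx_i ∧ dx_j in alpha ∧ beta is (alpha_i * beta_j - alpha_j * beta_i). Collecting: alpha ∧ beta = (2*y*z) dx ∧ dy + (-4*y*z) dy ∧ dz + (-2*z^2) dx ∧ dz.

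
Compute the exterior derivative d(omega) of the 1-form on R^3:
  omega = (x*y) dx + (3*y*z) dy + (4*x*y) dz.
d(omega) = (-x) dx ∧ dy + (4*y) dx ∧ dz + (4*x - 3*y) dy ∧ dz

For a 1-form omega = sum_i f_i dx_i, the exterior derivative is
  d(omega) = sum_{i < j} (∂f_j/∂x_i - ∂f_i/∂x_j) dx_i ∧ dx_j.
  coefficient of dx ∧ dy: ∂f_2/∂x - ∂f_1/∂y = ∂(3*y*z)/∂x - ∂(x*y)/∂y = -x
  coefficient of dx ∧ dz: ∂f_3/∂x - ∂f_1/∂z = ∂(4*x*y)/∂x - ∂(x*y)/∂z = 4*y
  coefficient of dy ∧ dz: ∂f_3/∂y - ∂f_2/∂z = ∂(4*x*y)/∂y - ∂(3*y*z)/∂z = 4*x - 3*y
Assembling: d(omega) = (-x) dx ∧ dy + (4*y) dx ∧ dz + (4*x - 3*y) dy ∧ dz.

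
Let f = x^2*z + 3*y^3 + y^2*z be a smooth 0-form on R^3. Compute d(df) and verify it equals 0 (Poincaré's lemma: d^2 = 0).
d(df) = 0

Step 1: df = sum_i (∂f/∂x_i) dx_i = (2*x*z) dx + (y*(9*y + 2*z)) dy + (x^2 + y^2) dz.
Step 2: Apply d again. Using the 1-form formula, the coefficient of dx ∧ dy in d(df) is ∂^2 f/∂x ∂y - ∂^2 f/∂y ∂x = (0) - (0) = 0 (equality of mixed partials for smooth f).
Similarly for dx ∧ dz and dy ∧ dz — all coefficients vanish. So d(df) = 0.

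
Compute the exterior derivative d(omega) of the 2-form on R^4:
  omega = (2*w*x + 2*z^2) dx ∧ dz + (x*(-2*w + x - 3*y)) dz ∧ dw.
d(omega) = (-2*w + 4*x - 3*y) dx ∧ dz ∧ dw + (-3*x) dy ∧ dz ∧ dw

For a 2-form omega = sum_{i<j} g_{ij} dx_i ∧ dx_j, the exterior derivative is
  d(omega) = sum_{i<j} d(g_{ij}) ∧ dx_i ∧ dx_j = sum_{i<j, k} (∂g_{ij}/∂x_k) dx_k ∧ dx_i ∧ dx_j.
Expand each term, using dx_k ∧ dx_i ∧ dx_j = sgn(permutation) dx_{(a)} ∧ dx_{(b)} ∧ dx_{(c)} with (a < b < c) sorted:
  d(2*w*x + 2*z^2) includes (∂/∂w)(2*w*x + 2*z^2) dw = (2*x) dw, which multiplied by dx ∧ dz gives (2*x) dx ∧ dz ∧ dw
  d(x*(-2*w + x - 3*y)) includes (∂/∂x)(x*(-2*w + x - 3*y)) dx = (-2*w + 2*x - 3*y) dx, which multiplied by dz ∧ dw gives (-2*w + 2*x - 3*y) dx ∧ dz ∧ dw
  d(x*(-2*w + x - 3*y)) includes (∂/∂y)(x*(-2*w + x - 3*y)) dy = (-3*x) dy, which multiplied by dz ∧ dw gives (-3*x) dy ∧ dz ∧ dw
Collecting like 3-forms: d(omega) = (-2*w + 4*x - 3*y) dx ∧ dz ∧ dw + (-3*x) dy ∧ dz ∧ dw.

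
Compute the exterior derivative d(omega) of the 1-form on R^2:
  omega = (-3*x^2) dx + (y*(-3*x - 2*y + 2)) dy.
d(omega) = (-3*y) dx ∧ dy

For a 1-form omega = sum_i f_i dx_i, the exterior derivative is
  d(omega) = sum_{i < j} (∂f_j/∂x_i - ∂f_i/∂x_j) dx_i ∧ dx_j.
  coefficient of dx ∧ dy: ∂f_2/∂x - ∂f_1/∂y = ∂(y*(-3*x - 2*y + 2))/∂x - ∂(-3*x^2)/∂y = -3*y
Assembling: d(omega) = (-3*y) dx ∧ dy.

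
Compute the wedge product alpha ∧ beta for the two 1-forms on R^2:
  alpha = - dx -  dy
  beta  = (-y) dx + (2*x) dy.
alpha ∧ beta = (-2*x - y) dx ∧ dy

Distribute the wedge, using dx_i ∧ dx_j = -dx_j ∧ dx_i and dx_i ∧ dx_i = 0. For each pair (i, j) with i < j, the coefficient of dx_i ∧ dx_j in alpha ∧ beta is (alpha_i * beta_j - alpha_j * beta_i). Collecting: alpha ∧ beta = (-2*x - y) dx ∧ dy.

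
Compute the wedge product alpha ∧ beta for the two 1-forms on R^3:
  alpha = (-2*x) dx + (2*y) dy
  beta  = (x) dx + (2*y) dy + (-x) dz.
alpha ∧ beta = (-6*x*y) dx ∧ dy + (2*x^2) dx ∧ dz + (-2*x*y) dy ∧ dz

Distribute the wedge, using dx_i ∧ dx_j = -dx_j ∧ dx_i and dx_i ∧ dx_i = 0. For each pair (i, j) with i < j, the coefficient of dx_i ∧ dx_j in alpha ∧ beta is (alpha_i * beta_j - alpha_j * beta_i). Collecting: alpha ∧ beta = (-6*x*y) dx ∧ dy + (2*x^2) dx ∧ dz + (-2*x*y) dy ∧ dz.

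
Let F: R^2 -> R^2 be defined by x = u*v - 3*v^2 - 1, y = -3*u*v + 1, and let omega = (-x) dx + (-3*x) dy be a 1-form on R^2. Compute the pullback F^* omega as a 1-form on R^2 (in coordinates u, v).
F^* omega = (8*v*(u*v - 3*v^2 - 1)) du + (8*u^2*v - 18*u*v^2 - 8*u - 18*v^3 - 6*v) dv

Using F^*(f dg) = (f ∘ F) d(g ∘ F), substitute each coordinate x_i by F_i(u, v) in f_i, and replace dx_i by d F_i = (∂F_i/∂u) du + (∂F_i/∂v) dv.
  For the x component: f_1(F) = -u*v + 3*v^2 + 1; d F_1 = (v) du + (u - 6*v) dv
  For the y component: f_2(F) = -3*u*v + 9*v^2 + 3; d F_2 = (-3*v) du + (-3*u) dv
Combining and collecting du, dv coefficients:
  coeff of du: 8*v*(u*v - 3*v^2 - 1)
  coeff of dv: 8*u^2*v - 18*u*v^2 - 8*u - 18*v^3 - 6*v
F^* omega = (8*v*(u*v - 3*v^2 - 1)) du + (8*u^2*v - 18*u*v^2 - 8*u - 18*v^3 - 6*v) dv.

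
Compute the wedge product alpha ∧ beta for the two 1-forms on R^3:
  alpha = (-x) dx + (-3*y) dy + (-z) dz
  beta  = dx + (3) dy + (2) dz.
alpha ∧ beta = (-3*x + 3*y) dx ∧ dy + (-2*x + z) dx ∧ dz + (-6*y + 3*z) dy ∧ dz

Distribute the wedge, using dx_i ∧ dx_j = -dx_j ∧ dx_i and dx_i ∧ dx_i = 0. For each pair (i, j) with i < j, the coefficient of dx_i ∧ dx_j in alpha ∧ beta is (alpha_i * beta_j - alpha_j * beta_i). Collecting: alpha ∧ beta = (-3*x + 3*y) dx ∧ dy + (-2*x + z) dx ∧ dz + (-6*y + 3*z) dy ∧ dz.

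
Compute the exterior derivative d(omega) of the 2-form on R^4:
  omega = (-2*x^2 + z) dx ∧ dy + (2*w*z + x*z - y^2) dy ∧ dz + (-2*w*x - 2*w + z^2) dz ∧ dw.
d(omega) = (z + 1) dx ∧ dy ∧ dz + (2*z) dy ∧ dz ∧ dw + (-2*w) dx ∧ dz ∧ dw

For a 2-form omega = sum_{i<j} g_{ij} dx_i ∧ dx_j, the exterior derivative is
  d(omega) = sum_{i<j} d(g_{ij}) ∧ dx_i ∧ dx_j = sum_{i<j, k} (∂g_{ij}/∂x_k) dx_k ∧ dx_i ∧ dx_j.
Expand each term, using dx_k ∧ dx_i ∧ dx_j = sgn(permutation) dx_{(a)} ∧ dx_{(b)} ∧ dx_{(c)} with (a < b < c) sorted:
  d(-2*x^2 + z) includes (∂/∂z)(-2*x^2 + z) dz = (1) dz, which multiplied by dx ∧ dy gives (1) dx ∧ dy ∧ dz
  d(2*w*z + x*z - y^2) includes (∂/∂x)(2*w*z + x*z - y^2) dx = (z) dx, which multiplied by dy ∧ dz gives (z) dx ∧ dy ∧ dz
  d(2*w*z + x*z - y^2) includes (∂/∂w)(2*w*z + x*z - y^2) dw = (2*z) dw, which multiplied by dy ∧ dz gives (2*z) dy ∧ dz ∧ dw
  d(-2*w*x - 2*w + z^2) includes (∂/∂x)(-2*w*x - 2*w + z^2) dx = (-2*w) dx, which multiplied by dz ∧ dw gives (-2*w) dx ∧ dz ∧ dw
Collecting like 3-forms: d(omega) = (z + 1) dx ∧ dy ∧ dz + (2*z) dy ∧ dz ∧ dw + (-2*w) dx ∧ dz ∧ dw.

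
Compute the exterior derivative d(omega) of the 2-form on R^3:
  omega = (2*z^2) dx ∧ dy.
d(omega) = (4*z) dx ∧ dy ∧ dz

For a 2-form omega = sum_{i<j} g_{ij} dx_i ∧ dx_j, the exterior derivative is
  d(omega) = sum_{i<j} d(g_{ij}) ∧ dx_i ∧ dx_j = sum_{i<j, k} (∂g_{ij}/∂x_k) dx_k ∧ dx_i ∧ dx_j.
Expand each term, using dx_k ∧ dx_i ∧ dx_j = sgn(permutation) dx_{(a)} ∧ dx_{(b)} ∧ dx_{(c)} with (a < b < c) sorted:
  d(2*z^2) includes (∂/∂z)(2*z^2) dz = (4*z) dz, which multiplied by dx ∧ dy gives (4*z) dx ∧ dy ∧ dz
Collecting like 3-forms: d(omega) = (4*z) dx ∧ dy ∧ dz.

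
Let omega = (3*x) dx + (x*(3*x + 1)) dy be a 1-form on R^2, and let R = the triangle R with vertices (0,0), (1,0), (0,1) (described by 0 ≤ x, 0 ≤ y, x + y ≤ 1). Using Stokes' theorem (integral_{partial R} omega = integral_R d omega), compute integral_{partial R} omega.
integral_(partial R) omega = 3/2

Stokes: integral_partial_R omega = integral_R d omega with d omega = (∂Q/∂x - ∂P/∂y) dx ∧ dy.
  ∂Q/∂x = 6*x + 1
  ∂P/∂y = 0
  integrand = ∂Q/∂x - ∂P/∂y = 6*x + 1.
Integrating over R: integral_0^1 integral_0^{1-x} (6*x + 1) dy dx = 3/2.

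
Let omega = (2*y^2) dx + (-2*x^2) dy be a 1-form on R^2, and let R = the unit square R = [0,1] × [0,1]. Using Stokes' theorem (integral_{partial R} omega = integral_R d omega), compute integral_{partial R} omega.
integral_(partial R) omega = -4

Stokes: integral_partial_R omega = integral_R d omega with d omega = (∂Q/∂x - ∂P/∂y) dx ∧ dy.
  ∂Q/∂x = -4*x
  ∂P/∂y = 4*y
  integrand = ∂Q/∂x - ∂P/∂y = -4*x - 4*y.
Integrating over R: integral_0^1 integral_0^1 (-4*x - 4*y) dx dy = -4.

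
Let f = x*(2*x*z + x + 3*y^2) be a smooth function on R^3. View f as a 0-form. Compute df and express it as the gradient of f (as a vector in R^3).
df = (4*x*z + 2*x + 3*y^2) dx + (6*x*y) dy + (2*x^2) dz; grad f = (4*x*z + 2*x + 3*y^2, 6*x*y, 2*x^2)

For a 0-form f, d f = (∂f/∂x) dx + (∂f/∂y) dy + (∂f/∂z) dz. The components of the vector representation are exactly the entries of grad f in Cartesian coordinates:
  ∂f/∂x = 4*x*z + 2*x + 3*y^2
  ∂f/∂y = 6*x*y
  ∂f/∂z = 2*x^2.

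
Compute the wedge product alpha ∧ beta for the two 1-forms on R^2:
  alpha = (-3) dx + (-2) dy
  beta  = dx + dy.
alpha ∧ beta = (-1) dx ∧ dy

Distribute the wedge, using dx_i ∧ dx_j = -dx_j ∧ dx_i and dx_i ∧ dx_i = 0. For each pair (i, j) with i < j, the coefficient of dx_i ∧ dx_j in alpha ∧ beta is (alpha_i * beta_j - alpha_j * beta_i). Collecting: alpha ∧ beta = (-1) dx ∧ dy.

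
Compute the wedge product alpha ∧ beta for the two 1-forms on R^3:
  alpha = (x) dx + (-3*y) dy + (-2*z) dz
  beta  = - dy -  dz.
alpha ∧ beta = (-x) dx ∧ dy + (-x) dx ∧ dz + (3*y - 2*z) dy ∧ dz

Distribute the wedge, using dx_i ∧ dx_j = -dx_j ∧ dx_i and dx_i ∧ dx_i = 0. For each pair (i, j) with i < j, the coefficient of dx_i ∧ dx_j in alpha ∧ beta is (alpha_i * beta_j - alpha_j * beta_i). Collecting: alpha ∧ beta = (-x) dx ∧ dy + (-x) dx ∧ dz + (3*y - 2*z) dy ∧ dz.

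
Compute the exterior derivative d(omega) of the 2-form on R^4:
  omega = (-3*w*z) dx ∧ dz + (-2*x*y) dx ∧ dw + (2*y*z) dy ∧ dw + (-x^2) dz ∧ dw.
d(omega) = (-2*x - 3*z) dx ∧ dz ∧ dw + (2*x) dx ∧ dy ∧ dw + (-2*y) dy ∧ dz ∧ dw

For a 2-form omega = sum_{i<j} g_{ij} dx_i ∧ dx_j, the exterior derivative is
  d(omega) = sum_{i<j} d(g_{ij}) ∧ dx_i ∧ dx_j = sum_{i<j, k} (∂g_{ij}/∂x_k) dx_k ∧ dx_i ∧ dx_j.
Expand each term, using dx_k ∧ dx_i ∧ dx_j = sgn(permutation) dx_{(a)} ∧ dx_{(b)} ∧ dx_{(c)} with (a < b < c) sorted:
  d(-3*w*z) includes (∂/∂w)(-3*w*z) dw = (-3*z) dw, which multiplied by dx ∧ dz gives (-3*z) dx ∧ dz ∧ dw
  d(-2*x*y) includes (∂/∂y)(-2*x*y) dy = (-2*x) dy, which multiplied by dx ∧ dw gives (2*x) dx ∧ dy ∧ dw
  d(2*y*z) includes (∂/∂z)(2*y*z) dz = (2*y) dz, which multiplied by dy ∧ dw gives (-2*y) dy ∧ dz ∧ dw
  d(-x^2) includes (∂/∂x)(-x^2) dx = (-2*x) dx, which multiplied by dz ∧ dw gives (-2*x) dx ∧ dz ∧ dw
Collecting like 3-forms: d(omega) = (-2*x - 3*z) dx ∧ dz ∧ dw + (2*x) dx ∧ dy ∧ dw + (-2*y) dy ∧ dz ∧ dw.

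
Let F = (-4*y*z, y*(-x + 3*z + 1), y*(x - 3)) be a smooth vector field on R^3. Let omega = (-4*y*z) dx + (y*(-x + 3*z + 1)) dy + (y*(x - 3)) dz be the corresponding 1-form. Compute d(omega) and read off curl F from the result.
d(omega) = (x - 3*y - 3) dy ∧ dz + (-5*y) dz ∧ dx + (-y + 4*z) dx ∧ dy; curl F = (x - 3*y - 3, -5*y, -y + 4*z)

d omega = sum_{i<j} (∂f_j/∂x_i - ∂f_i/∂x_j) dx_i ∧ dx_j. Under the identification (dy ∧ dz, dz ∧ dx, dx ∧ dy) ↔ (e_x, e_y, e_z), the coefficients are exactly the components of curl F. Compute:
  ∂R/∂y - ∂Q/∂z = (x - 3) - (3*y) = x - 3*y - 3
  ∂P/∂z - ∂R/∂x = (-4*y) - (y) = -5*y
  ∂Q/∂x - ∂P/∂y = (-y) - (-4*z) = -y + 4*z.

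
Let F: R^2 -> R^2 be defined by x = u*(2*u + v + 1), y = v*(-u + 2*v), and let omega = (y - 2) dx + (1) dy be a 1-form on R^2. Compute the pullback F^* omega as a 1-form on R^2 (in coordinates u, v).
F^* omega = (-4*u^2*v + 7*u*v^2 - u*v - 8*u + 2*v^3 + 2*v^2 - 3*v - 2) du + (-u^2*v + 2*u*v^2 - 3*u + 4*v) dv

Using F^*(f dg) = (f ∘ F) d(g ∘ F), substitute each coordinate x_i by F_i(u, v) in f_i, and replace dx_i by d F_i = (∂F_i/∂u) du + (∂F_i/∂v) dv.
  For the x component: f_1(F) = -u*v + 2*v^2 - 2; d F_1 = (4*u + v + 1) du + (u) dv
  For the y component: f_2(F) = 1; d F_2 = (-v) du + (-u + 4*v) dv
Combining and collecting du, dv coefficients:
  coeff of du: -4*u^2*v + 7*u*v^2 - u*v - 8*u + 2*v^3 + 2*v^2 - 3*v - 2
  coeff of dv: -u^2*v + 2*u*v^2 - 3*u + 4*v
F^* omega = (-4*u^2*v + 7*u*v^2 - u*v - 8*u + 2*v^3 + 2*v^2 - 3*v - 2) du + (-u^2*v + 2*u*v^2 - 3*u + 4*v) dv.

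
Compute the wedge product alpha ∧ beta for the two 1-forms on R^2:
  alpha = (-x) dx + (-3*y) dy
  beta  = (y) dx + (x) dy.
alpha ∧ beta = (-x^2 + 3*y^2) dx ∧ dy

Distribute the wedge, using dx_i ∧ dx_j = -dx_j ∧ dx_i and dx_i ∧ dx_i = 0. For each pair (i, j) with i < j, the coefficient of dx_i ∧ dx_j in alpha ∧ beta is (alpha_i * beta_j - alpha_j * beta_i). Collecting: alpha ∧ beta = (-x^2 + 3*y^2) dx ∧ dy.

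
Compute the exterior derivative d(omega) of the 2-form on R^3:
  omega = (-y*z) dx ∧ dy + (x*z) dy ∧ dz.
d(omega) = (-y + z) dx ∧ dy ∧ dz

For a 2-form omega = sum_{i<j} g_{ij} dx_i ∧ dx_j, the exterior derivative is
  d(omega) = sum_{i<j} d(g_{ij}) ∧ dx_i ∧ dx_j = sum_{i<j, k} (∂g_{ij}/∂x_k) dx_k ∧ dx_i ∧ dx_j.
Expand each term, using dx_k ∧ dx_i ∧ dx_j = sgn(permutation) dx_{(a)} ∧ dx_{(b)} ∧ dx_{(c)} with (a < b < c) sorted:
  d(-y*z) includes (∂/∂z)(-y*z) dz = (-y) dz, which multiplied by dx ∧ dy gives (-y) dx ∧ dy ∧ dz
  d(x*z) includes (∂/∂x)(x*z) dx = (z) dx, which multiplied by dy ∧ dz gives (z) dx ∧ dy ∧ dz
Collecting like 3-forms: d(omega) = (-y + z) dx ∧ dy ∧ dz.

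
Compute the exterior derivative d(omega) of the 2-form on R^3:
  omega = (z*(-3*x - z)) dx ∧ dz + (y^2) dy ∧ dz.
d(omega) = 0

For a 2-form omega = sum_{i<j} g_{ij} dx_i ∧ dx_j, the exterior derivative is
  d(omega) = sum_{i<j} d(g_{ij}) ∧ dx_i ∧ dx_j = sum_{i<j, k} (∂g_{ij}/∂x_k) dx_k ∧ dx_i ∧ dx_j.
Expand each term, using dx_k ∧ dx_i ∧ dx_j = sgn(permutation) dx_{(a)} ∧ dx_{(b)} ∧ dx_{(c)} with (a < b < c) sorted:

Collecting like 3-forms: d(omega) = 0.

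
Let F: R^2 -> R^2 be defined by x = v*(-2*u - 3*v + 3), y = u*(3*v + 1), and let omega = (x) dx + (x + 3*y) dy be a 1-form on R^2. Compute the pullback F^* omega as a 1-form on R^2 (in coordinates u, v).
F^* omega = (25*u*v^2 + 16*u*v + 3*u - 3*v^3 + 3*v) du + (25*u^2*v + 9*u^2 + 9*u*v^2 - 3*u*v + 18*v^3 - 27*v^2 + 9*v) dv

Using F^*(f dg) = (f ∘ F) d(g ∘ F), substitute each coordinate x_i by F_i(u, v) in f_i, and replace dx_i by d F_i = (∂F_i/∂u) du + (∂F_i/∂v) dv.
  For the x component: f_1(F) = v*(-2*u - 3*v + 3); d F_1 = (-2*v) du + (-2*u - 6*v + 3) dv
  For the y component: f_2(F) = 7*u*v + 3*u - 3*v^2 + 3*v; d F_2 = (3*v + 1) du + (3*u) dv
Combining and collecting du, dv coefficients:
  coeff of du: 25*u*v^2 + 16*u*v + 3*u - 3*v^3 + 3*v
  coeff of dv: 25*u^2*v + 9*u^2 + 9*u*v^2 - 3*u*v + 18*v^3 - 27*v^2 + 9*v
F^* omega = (25*u*v^2 + 16*u*v + 3*u - 3*v^3 + 3*v) du + (25*u^2*v + 9*u^2 + 9*u*v^2 - 3*u*v + 18*v^3 - 27*v^2 + 9*v) dv.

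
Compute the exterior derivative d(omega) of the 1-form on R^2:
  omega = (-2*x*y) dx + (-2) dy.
d(omega) = (2*x) dx ∧ dy

For a 1-form omega = sum_i f_i dx_i, the exterior derivative is
  d(omega) = sum_{i < j} (∂f_j/∂x_i - ∂f_i/∂x_j) dx_i ∧ dx_j.
  coefficient of dx ∧ dy: ∂f_2/∂x - ∂f_1/∂y = ∂(-2)/∂x - ∂(-2*x*y)/∂y = 2*x
Assembling: d(omega) = (2*x) dx ∧ dy.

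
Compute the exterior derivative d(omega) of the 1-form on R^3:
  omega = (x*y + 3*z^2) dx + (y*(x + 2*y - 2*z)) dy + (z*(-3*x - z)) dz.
d(omega) = (-x + y) dx ∧ dy + (-9*z) dx ∧ dz + (2*y) dy ∧ dz

For a 1-form omega = sum_i f_i dx_i, the exterior derivative is
  d(omega) = sum_{i < j} (∂f_j/∂x_i - ∂f_i/∂x_j) dx_i ∧ dx_j.
  coefficient of dx ∧ dy: ∂f_2/∂x - ∂f_1/∂y = ∂(y*(x + 2*y - 2*z))/∂x - ∂(x*y + 3*z^2)/∂y = -x + y
  coefficient of dx ∧ dz: ∂f_3/∂x - ∂f_1/∂z = ∂(z*(-3*x - z))/∂x - ∂(x*y + 3*z^2)/∂z = -9*z
  coefficient of dy ∧ dz: ∂f_3/∂y - ∂f_2/∂z = ∂(z*(-3*x - z))/∂y - ∂(y*(x + 2*y - 2*z))/∂z = 2*y
Assembling: d(omega) = (-x + y) dx ∧ dy + (-9*z) dx ∧ dz + (2*y) dy ∧ dz.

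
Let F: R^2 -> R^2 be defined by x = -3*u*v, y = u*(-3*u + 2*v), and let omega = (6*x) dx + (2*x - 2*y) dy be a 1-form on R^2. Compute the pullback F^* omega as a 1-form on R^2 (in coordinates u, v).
F^* omega = (2*u*(-18*u^2 + 36*u*v + 17*v^2)) du + (u^2*(12*u + 34*v)) dv

Using F^*(f dg) = (f ∘ F) d(g ∘ F), substitute each coordinate x_i by F_i(u, v) in f_i, and replace dx_i by d F_i = (∂F_i/∂u) du + (∂F_i/∂v) dv.
  For the x component: f_1(F) = -18*u*v; d F_1 = (-3*v) du + (-3*u) dv
  For the y component: f_2(F) = 2*u*(3*u - 5*v); d F_2 = (-6*u + 2*v) du + (2*u) dv
Combining and collecting du, dv coefficients:
  coeff of du: 2*u*(-18*u^2 + 36*u*v + 17*v^2)
  coeff of dv: u^2*(12*u + 34*v)
F^* omega = (2*u*(-18*u^2 + 36*u*v + 17*v^2)) du + (u^2*(12*u + 34*v)) dv.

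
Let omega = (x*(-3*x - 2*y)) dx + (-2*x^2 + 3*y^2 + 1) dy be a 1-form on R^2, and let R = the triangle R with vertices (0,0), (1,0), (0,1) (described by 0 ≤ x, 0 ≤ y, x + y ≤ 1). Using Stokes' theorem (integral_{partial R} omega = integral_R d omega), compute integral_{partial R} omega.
integral_(partial R) omega = -1/3

Stokes: integral_partial_R omega = integral_R d omega with d omega = (∂Q/∂x - ∂P/∂y) dx ∧ dy.
  ∂Q/∂x = -4*x
  ∂P/∂y = -2*x
  integrand = ∂Q/∂x - ∂P/∂y = -2*x.
Integrating over R: integral_0^1 integral_0^{1-x} (-2*x) dy dx = -1/3.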